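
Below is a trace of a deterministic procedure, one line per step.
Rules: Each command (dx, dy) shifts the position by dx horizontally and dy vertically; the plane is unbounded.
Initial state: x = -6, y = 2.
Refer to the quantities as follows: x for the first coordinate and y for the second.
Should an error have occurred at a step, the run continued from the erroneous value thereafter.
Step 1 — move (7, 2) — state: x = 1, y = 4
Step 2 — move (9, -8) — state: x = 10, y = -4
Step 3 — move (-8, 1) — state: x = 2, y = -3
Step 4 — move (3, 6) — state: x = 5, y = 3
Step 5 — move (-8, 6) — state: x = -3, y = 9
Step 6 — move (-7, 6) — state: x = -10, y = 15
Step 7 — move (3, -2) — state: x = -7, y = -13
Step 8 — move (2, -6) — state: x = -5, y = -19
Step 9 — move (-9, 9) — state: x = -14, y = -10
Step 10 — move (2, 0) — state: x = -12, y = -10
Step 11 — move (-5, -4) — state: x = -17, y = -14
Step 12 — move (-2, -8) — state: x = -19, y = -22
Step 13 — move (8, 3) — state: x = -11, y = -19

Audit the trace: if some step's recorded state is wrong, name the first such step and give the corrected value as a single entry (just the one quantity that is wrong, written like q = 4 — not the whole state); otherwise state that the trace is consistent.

Step 1: x = -6 + (7) = 1, y = 2 + (2) = 4 — verified.
Step 2: x = 1 + (9) = 10, y = 4 + (-8) = -4 — agrees with the trace.
Step 3: x = 10 + (-8) = 2, y = -4 + (1) = -3 — agrees with the trace.
Step 4: x = 2 + (3) = 5, y = -3 + (6) = 3 — matches.
Step 5: x = 5 + (-8) = -3, y = 3 + (6) = 9 — agrees with the trace.
Step 6: x = -3 + (-7) = -10, y = 9 + (6) = 15 — consistent with the trace.
Step 7: x = -10 + (3) = -7, y = 15 + (-2) = 13 — not what was recorded.
So the first discrepancy is step 7, where the right value is y = 13.

step 7, y = 13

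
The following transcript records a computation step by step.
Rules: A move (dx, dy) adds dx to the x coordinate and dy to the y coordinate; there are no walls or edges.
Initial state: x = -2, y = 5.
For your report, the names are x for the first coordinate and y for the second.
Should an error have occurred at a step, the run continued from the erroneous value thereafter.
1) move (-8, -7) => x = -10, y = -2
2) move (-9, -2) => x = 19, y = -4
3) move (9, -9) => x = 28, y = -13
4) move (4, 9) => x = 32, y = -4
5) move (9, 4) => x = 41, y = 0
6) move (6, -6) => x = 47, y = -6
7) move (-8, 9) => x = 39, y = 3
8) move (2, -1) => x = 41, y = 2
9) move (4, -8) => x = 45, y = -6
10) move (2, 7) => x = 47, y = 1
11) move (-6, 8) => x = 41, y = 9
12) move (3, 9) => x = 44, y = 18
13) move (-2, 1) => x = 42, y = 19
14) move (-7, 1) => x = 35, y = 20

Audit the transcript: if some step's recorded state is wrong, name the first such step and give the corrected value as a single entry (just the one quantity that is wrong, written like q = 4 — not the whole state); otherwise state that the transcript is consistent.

step 2, x = -19

1. x = -2 + (-8) = -10, y = 5 + (-7) = -2 (agrees with the transcript)
2. x = -10 + (-9) = -19, y = -2 + (-2) = -4 (the transcript disagrees here)
The earliest wrong entry is at step 2: it should read x = -19.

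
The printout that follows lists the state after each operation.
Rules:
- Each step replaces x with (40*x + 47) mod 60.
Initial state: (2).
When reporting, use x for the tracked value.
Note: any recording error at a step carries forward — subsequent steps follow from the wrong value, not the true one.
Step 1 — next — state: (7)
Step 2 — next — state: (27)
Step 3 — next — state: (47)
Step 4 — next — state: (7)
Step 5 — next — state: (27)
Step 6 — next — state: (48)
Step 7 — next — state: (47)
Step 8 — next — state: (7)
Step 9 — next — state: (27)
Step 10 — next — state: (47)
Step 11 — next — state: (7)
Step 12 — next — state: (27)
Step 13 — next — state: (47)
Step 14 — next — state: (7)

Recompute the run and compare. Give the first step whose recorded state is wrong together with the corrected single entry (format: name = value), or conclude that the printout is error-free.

step 6, x = 47

1. x = (40*2 + 47) mod 60 = 7 (agrees with the printout)
2. x = (40*7 + 47) mod 60 = 27 (confirmed correct)
3. x = (40*27 + 47) mod 60 = 47 (verified)
4. x = (40*47 + 47) mod 60 = 7 (no discrepancy)
5. x = (40*7 + 47) mod 60 = 27 (matches)
6. x = (40*27 + 47) mod 60 = 47 (not what was recorded)
Step 6 is the first one off; corrected, x = 47.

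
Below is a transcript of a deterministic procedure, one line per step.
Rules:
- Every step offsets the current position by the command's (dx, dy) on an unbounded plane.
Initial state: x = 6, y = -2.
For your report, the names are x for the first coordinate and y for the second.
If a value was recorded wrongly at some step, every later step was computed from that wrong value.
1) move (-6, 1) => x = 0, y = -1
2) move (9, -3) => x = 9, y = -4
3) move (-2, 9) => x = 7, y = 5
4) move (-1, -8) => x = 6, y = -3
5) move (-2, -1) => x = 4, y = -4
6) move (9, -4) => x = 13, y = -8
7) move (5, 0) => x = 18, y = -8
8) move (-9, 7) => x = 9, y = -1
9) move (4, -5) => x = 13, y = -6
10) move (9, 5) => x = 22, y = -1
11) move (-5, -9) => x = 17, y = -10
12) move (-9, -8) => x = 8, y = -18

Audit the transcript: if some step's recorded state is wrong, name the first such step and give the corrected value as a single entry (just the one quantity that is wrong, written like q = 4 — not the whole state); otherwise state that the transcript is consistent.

Step 1: x = 6 + (-6) = 0, y = -2 + (1) = -1 — no discrepancy.
Step 2: x = 0 + (9) = 9, y = -1 + (-3) = -4 — same as recorded.
Step 3: x = 9 + (-2) = 7, y = -4 + (9) = 5 — checks out.
Step 4: x = 7 + (-1) = 6, y = 5 + (-8) = -3 — exactly as logged.
Step 5: x = 6 + (-2) = 4, y = -3 + (-1) = -4 — verified.
Step 6: x = 4 + (9) = 13, y = -4 + (-4) = -8 — matches.
Step 7: x = 13 + (5) = 18, y = -8 + (0) = -8 — in agreement.
Step 8: x = 18 + (-9) = 9, y = -8 + (7) = -1 — in agreement.
Step 9: x = 9 + (4) = 13, y = -1 + (-5) = -6 — no discrepancy.
Step 10: x = 13 + (9) = 22, y = -6 + (5) = -1 — confirmed correct.
Step 11: x = 22 + (-5) = 17, y = -1 + (-9) = -10 — same as recorded.
Step 12: x = 17 + (-9) = 8, y = -10 + (-8) = -18 — verified.
The whole run recomputes cleanly — no discrepancies.

no error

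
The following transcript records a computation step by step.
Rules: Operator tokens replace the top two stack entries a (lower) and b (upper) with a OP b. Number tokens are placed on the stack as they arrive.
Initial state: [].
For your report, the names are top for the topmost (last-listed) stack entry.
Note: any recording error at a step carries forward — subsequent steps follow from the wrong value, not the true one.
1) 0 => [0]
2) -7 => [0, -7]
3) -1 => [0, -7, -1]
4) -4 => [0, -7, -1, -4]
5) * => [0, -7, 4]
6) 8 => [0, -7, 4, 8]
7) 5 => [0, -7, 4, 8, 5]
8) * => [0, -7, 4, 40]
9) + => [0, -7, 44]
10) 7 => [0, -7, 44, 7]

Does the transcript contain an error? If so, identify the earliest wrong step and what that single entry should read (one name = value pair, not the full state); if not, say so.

no error

1. push 0: top = 0 (in agreement)
2. push -7: top = -7 (consistent with the transcript)
3. push -1: top = -1 (checks out)
4. push -4: top = -4 (no discrepancy)
5. -1 * -4 = 4 (consistent with the transcript)
6. push 8: top = 8 (verified)
7. push 5: top = 5 (exactly as logged)
8. 8 * 5 = 40 (checks out)
9. 4 + 40 = 44 (same as recorded)
10. push 7: top = 7 (consistent with the transcript)
Every step is consistent.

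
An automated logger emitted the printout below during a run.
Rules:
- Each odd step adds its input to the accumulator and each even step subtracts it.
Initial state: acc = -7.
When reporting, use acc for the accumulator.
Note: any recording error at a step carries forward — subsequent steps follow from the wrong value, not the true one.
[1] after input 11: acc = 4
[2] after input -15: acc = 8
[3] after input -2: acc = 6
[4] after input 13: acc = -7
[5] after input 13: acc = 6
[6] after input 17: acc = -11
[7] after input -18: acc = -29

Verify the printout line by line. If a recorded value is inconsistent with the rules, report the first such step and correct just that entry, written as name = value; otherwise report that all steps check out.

step 1: acc = -7 + 11 = 4 -> consistent with the printout
step 2: acc = 4 - -15 = 19 -> not what was recorded
First deviation found at step 2; the corrected entry is acc = 19.

step 2, acc = 19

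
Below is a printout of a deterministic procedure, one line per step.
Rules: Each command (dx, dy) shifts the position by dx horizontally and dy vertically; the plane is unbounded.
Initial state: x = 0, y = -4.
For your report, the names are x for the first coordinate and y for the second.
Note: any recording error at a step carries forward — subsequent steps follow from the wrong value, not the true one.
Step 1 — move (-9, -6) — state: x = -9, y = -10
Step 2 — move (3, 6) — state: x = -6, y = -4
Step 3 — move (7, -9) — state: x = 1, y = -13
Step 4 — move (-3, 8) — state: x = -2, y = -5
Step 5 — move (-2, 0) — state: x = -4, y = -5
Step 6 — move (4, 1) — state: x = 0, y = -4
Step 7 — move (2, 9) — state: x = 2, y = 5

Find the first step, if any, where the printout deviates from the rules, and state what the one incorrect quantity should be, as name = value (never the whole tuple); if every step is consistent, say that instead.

no error

step 1: x = 0 + (-9) = -9, y = -4 + (-6) = -10 -> matches
step 2: x = -9 + (3) = -6, y = -10 + (6) = -4 -> agrees with the printout
step 3: x = -6 + (7) = 1, y = -4 + (-9) = -13 -> in agreement
step 4: x = 1 + (-3) = -2, y = -13 + (8) = -5 -> confirmed correct
step 5: x = -2 + (-2) = -4, y = -5 + (0) = -5 -> exactly as logged
step 6: x = -4 + (4) = 0, y = -5 + (1) = -4 -> verified
step 7: x = 0 + (2) = 2, y = -4 + (9) = 5 -> consistent with the printout
Nothing is out of place; the run is error-free.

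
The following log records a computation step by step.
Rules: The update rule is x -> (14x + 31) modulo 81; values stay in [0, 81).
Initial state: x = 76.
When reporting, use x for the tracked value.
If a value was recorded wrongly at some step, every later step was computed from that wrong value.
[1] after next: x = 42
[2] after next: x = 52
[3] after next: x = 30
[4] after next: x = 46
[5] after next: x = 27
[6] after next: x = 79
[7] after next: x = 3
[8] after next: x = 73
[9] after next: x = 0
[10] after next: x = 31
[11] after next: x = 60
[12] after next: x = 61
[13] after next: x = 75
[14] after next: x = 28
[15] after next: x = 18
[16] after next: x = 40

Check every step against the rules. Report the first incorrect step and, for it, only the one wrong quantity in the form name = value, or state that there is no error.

step 6, x = 4

Recomputing the run from the initial state:
step 1: x = 42
step 2: x = 52
step 3: x = 30
step 4: x = 46
step 5: x = 27
step 6: x = 4
step 7: x = 6
step 8: x = 34
step 9: x = 21
step 10: x = 1
step 11: x = 45
step 12: x = 13
step 13: x = 51
step 14: x = 16
step 15: x = 12
step 16: x = 37
The first disagreement with the log is at step 6, where the value should be x = 4.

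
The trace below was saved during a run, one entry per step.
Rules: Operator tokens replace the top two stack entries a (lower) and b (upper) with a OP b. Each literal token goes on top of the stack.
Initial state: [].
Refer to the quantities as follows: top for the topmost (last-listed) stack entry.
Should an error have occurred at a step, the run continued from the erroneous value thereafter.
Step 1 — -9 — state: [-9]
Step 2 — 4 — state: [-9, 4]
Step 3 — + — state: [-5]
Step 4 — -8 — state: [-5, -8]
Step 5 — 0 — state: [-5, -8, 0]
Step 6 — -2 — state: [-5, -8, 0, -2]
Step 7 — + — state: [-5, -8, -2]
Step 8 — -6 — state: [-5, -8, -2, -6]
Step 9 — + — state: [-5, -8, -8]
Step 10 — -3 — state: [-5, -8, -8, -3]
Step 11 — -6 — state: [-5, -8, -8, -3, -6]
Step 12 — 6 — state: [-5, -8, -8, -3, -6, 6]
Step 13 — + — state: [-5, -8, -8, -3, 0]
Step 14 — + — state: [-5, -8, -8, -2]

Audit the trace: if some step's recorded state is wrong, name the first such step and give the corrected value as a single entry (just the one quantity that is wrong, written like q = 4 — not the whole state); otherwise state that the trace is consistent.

step 14, top = -3

step 1: push -9: top = -9 -> exactly as logged
step 2: push 4: top = 4 -> consistent with the trace
step 3: -9 + 4 = -5 -> in agreement
step 4: push -8: top = -8 -> verified
step 5: push 0: top = 0 -> in agreement
step 6: push -2: top = -2 -> same as recorded
step 7: 0 + -2 = -2 -> same as recorded
step 8: push -6: top = -6 -> confirmed correct
step 9: -2 + -6 = -8 -> consistent with the trace
step 10: push -3: top = -3 -> checks out
step 11: push -6: top = -6 -> exactly as logged
step 12: push 6: top = 6 -> exactly as logged
step 13: -6 + 6 = 0 -> same as recorded
step 14: -3 + 0 = -3 -> the trace has a different value
So the first discrepancy is step 14, where the right value is top = -3.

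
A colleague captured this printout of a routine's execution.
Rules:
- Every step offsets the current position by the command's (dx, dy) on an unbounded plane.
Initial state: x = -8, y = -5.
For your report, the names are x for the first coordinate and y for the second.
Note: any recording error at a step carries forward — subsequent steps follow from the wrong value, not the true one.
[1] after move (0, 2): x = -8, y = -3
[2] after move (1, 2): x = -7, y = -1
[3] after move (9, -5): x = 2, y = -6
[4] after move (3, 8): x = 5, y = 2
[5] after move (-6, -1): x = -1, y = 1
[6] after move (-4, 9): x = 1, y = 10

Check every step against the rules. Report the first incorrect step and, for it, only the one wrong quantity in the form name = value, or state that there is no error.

step 6, x = -5

1. x = -8 + (0) = -8, y = -5 + (2) = -3 (consistent with the printout)
2. x = -8 + (1) = -7, y = -3 + (2) = -1 (no discrepancy)
3. x = -7 + (9) = 2, y = -1 + (-5) = -6 (same as recorded)
4. x = 2 + (3) = 5, y = -6 + (8) = 2 (same as recorded)
5. x = 5 + (-6) = -1, y = 2 + (-1) = 1 (same as recorded)
6. x = -1 + (-4) = -5, y = 1 + (9) = 10 (the recorded entry deviates here)
So the first discrepancy is step 6, where the right value is x = -5.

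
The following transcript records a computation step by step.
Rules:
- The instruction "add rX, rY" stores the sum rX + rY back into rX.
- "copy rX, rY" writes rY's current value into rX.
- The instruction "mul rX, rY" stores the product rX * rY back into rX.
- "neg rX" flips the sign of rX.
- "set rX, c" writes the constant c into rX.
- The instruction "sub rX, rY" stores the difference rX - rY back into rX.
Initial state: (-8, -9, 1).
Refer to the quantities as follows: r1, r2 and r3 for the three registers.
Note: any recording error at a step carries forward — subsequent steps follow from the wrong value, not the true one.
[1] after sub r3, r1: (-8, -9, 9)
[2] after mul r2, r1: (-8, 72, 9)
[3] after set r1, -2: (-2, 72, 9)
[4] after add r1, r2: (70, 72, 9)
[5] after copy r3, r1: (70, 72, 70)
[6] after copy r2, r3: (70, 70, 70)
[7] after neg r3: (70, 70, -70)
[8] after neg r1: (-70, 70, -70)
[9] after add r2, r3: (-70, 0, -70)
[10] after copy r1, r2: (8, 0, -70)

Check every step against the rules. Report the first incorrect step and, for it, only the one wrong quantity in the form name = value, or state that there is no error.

step 10, r1 = 0

1. r3 = 1 - -8 = 9 (in agreement)
2. r2 = -9 * -8 = 72 (no discrepancy)
3. r1 = -2 (confirmed correct)
4. r1 = -2 + 72 = 70 (verified)
5. r3 = 70 (exactly as logged)
6. r2 = 70 (exactly as logged)
7. r3 = -(70) = -70 (consistent with the transcript)
8. r1 = -(70) = -70 (same as recorded)
9. r2 = 70 + -70 = 0 (in agreement)
10. r1 = 0 (this is not what the transcript shows)
Step 10 is the first one off; corrected, r1 = 0.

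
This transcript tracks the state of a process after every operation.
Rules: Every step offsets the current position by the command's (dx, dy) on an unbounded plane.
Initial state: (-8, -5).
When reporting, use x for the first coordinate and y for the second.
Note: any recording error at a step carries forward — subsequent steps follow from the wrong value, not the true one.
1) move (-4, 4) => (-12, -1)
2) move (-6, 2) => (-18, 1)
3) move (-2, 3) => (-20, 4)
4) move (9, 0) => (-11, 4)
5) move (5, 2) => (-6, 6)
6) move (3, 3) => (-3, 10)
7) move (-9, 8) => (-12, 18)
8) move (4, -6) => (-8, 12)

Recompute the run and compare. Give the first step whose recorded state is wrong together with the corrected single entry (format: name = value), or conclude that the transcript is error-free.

Step 1: x = -8 + (-4) = -12, y = -5 + (4) = -1 — confirmed correct.
Step 2: x = -12 + (-6) = -18, y = -1 + (2) = 1 — in agreement.
Step 3: x = -18 + (-2) = -20, y = 1 + (3) = 4 — checks out.
Step 4: x = -20 + (9) = -11, y = 4 + (0) = 4 — consistent with the transcript.
Step 5: x = -11 + (5) = -6, y = 4 + (2) = 6 — in agreement.
Step 6: x = -6 + (3) = -3, y = 6 + (3) = 9 — first mismatch against the transcript.
That makes step 6 the first incorrect line — y = 9 is what it should show.

step 6, y = 9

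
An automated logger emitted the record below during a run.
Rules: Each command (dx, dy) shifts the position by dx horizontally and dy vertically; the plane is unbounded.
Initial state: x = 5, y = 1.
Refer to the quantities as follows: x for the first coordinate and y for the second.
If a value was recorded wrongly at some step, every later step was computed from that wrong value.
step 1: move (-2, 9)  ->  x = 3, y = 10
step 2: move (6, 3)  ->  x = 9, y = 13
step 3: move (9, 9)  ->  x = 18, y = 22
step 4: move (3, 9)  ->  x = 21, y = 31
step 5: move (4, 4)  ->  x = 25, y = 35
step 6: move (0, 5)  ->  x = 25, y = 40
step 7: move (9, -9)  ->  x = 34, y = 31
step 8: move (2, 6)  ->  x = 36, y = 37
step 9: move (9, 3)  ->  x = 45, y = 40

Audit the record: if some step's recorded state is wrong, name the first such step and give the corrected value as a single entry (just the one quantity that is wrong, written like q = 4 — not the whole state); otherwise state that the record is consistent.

1. x = 5 + (-2) = 3, y = 1 + (9) = 10 (verified)
2. x = 3 + (6) = 9, y = 10 + (3) = 13 (matches)
3. x = 9 + (9) = 18, y = 13 + (9) = 22 (confirmed correct)
4. x = 18 + (3) = 21, y = 22 + (9) = 31 (agrees with the record)
5. x = 21 + (4) = 25, y = 31 + (4) = 35 (verified)
6. x = 25 + (0) = 25, y = 35 + (5) = 40 (no discrepancy)
7. x = 25 + (9) = 34, y = 40 + (-9) = 31 (exactly as logged)
8. x = 34 + (2) = 36, y = 31 + (6) = 37 (matches)
9. x = 36 + (9) = 45, y = 37 + (3) = 40 (checks out)
The whole run recomputes cleanly — no discrepancies.

no error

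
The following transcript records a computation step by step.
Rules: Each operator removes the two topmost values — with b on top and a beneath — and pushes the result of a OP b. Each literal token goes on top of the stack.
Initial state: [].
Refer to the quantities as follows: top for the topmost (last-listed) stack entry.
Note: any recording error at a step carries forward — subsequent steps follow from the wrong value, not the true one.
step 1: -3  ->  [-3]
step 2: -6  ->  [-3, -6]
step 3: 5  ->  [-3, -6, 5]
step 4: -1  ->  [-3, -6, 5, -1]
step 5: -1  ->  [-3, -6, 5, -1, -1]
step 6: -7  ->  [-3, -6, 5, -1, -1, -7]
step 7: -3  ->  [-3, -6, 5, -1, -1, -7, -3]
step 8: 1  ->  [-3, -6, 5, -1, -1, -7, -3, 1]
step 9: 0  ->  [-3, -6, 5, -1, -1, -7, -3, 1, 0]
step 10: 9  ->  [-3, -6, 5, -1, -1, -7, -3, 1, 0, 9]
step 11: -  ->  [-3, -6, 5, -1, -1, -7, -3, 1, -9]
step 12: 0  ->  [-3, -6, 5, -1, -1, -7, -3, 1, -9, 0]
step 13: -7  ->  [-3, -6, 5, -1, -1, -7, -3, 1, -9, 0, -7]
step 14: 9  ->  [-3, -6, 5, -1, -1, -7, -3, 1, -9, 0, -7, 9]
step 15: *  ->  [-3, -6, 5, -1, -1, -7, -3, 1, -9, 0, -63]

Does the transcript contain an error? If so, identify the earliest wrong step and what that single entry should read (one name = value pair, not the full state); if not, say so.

no error

Recomputing the run from the initial state:
step 1: [-3]
step 2: [-3, -6]
step 3: [-3, -6, 5]
step 4: [-3, -6, 5, -1]
step 5: [-3, -6, 5, -1, -1]
step 6: [-3, -6, 5, -1, -1, -7]
step 7: [-3, -6, 5, -1, -1, -7, -3]
step 8: [-3, -6, 5, -1, -1, -7, -3, 1]
step 9: [-3, -6, 5, -1, -1, -7, -3, 1, 0]
step 10: [-3, -6, 5, -1, -1, -7, -3, 1, 0, 9]
step 11: [-3, -6, 5, -1, -1, -7, -3, 1, -9]
step 12: [-3, -6, 5, -1, -1, -7, -3, 1, -9, 0]
step 13: [-3, -6, 5, -1, -1, -7, -3, 1, -9, 0, -7]
step 14: [-3, -6, 5, -1, -1, -7, -3, 1, -9, 0, -7, 9]
step 15: [-3, -6, 5, -1, -1, -7, -3, 1, -9, 0, -63]
This matches the transcript at every step.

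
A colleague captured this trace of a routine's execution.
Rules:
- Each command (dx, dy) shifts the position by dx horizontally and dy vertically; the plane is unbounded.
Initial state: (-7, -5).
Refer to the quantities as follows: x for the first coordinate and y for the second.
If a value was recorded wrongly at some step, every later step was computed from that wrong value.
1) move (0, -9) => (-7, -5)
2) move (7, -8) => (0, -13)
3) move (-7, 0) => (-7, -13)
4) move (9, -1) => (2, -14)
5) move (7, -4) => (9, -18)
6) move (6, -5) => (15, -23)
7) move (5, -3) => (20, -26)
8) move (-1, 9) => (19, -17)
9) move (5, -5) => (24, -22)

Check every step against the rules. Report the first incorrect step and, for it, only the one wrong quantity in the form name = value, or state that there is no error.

step 1: x = -7 + (0) = -7, y = -5 + (-9) = -14 -> the entry is off here
First deviation found at step 1; the corrected entry is y = -14.

step 1, y = -14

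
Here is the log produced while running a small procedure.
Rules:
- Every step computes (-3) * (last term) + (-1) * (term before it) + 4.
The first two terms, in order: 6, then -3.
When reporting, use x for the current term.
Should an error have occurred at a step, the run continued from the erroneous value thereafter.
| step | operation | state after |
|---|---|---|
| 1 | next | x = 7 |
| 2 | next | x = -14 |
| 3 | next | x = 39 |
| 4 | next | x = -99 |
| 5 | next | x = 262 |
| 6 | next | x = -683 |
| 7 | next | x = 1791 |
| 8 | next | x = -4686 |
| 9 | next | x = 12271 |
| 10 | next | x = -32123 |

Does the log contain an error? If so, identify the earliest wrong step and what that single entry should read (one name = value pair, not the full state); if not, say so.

Step 1: x = -3*(-3) + (-1)*(6) + (4) = 7 — consistent with the log.
Step 2: x = -3*(7) + (-1)*(-3) + (4) = -14 — confirmed correct.
Step 3: x = -3*(-14) + (-1)*(7) + (4) = 39 — exactly as logged.
Step 4: x = -3*(39) + (-1)*(-14) + (4) = -99 — in agreement.
Step 5: x = -3*(-99) + (-1)*(39) + (4) = 262 — in agreement.
Step 6: x = -3*(262) + (-1)*(-99) + (4) = -683 — agrees with the log.
Step 7: x = -3*(-683) + (-1)*(262) + (4) = 1791 — in agreement.
Step 8: x = -3*(1791) + (-1)*(-683) + (4) = -4686 — verified.
Step 9: x = -3*(-4686) + (-1)*(1791) + (4) = 12271 — agrees with the log.
Step 10: x = -3*(12271) + (-1)*(-4686) + (4) = -32123 — in agreement.
Nothing is out of place; the run is error-free.

no error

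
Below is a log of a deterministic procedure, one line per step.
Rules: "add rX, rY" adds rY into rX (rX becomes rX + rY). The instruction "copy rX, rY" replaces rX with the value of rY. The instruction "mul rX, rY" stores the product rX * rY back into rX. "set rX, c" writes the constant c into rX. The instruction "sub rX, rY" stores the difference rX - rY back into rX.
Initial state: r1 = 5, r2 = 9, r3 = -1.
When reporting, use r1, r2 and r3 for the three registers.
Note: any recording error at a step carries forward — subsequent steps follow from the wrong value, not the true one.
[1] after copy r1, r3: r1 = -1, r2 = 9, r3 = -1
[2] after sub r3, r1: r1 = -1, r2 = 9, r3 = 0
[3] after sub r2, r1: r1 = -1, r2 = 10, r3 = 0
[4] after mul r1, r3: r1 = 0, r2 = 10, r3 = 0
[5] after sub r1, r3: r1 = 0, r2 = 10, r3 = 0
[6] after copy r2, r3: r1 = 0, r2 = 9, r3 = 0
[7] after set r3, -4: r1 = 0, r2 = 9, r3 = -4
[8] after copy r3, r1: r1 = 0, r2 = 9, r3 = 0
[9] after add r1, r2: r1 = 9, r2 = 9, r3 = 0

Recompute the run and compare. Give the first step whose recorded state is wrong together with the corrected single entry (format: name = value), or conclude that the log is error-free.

Recomputing the run from the initial state:
step 1: r1 = -1, r2 = 9, r3 = -1
step 2: r1 = -1, r2 = 9, r3 = 0
step 3: r1 = -1, r2 = 10, r3 = 0
step 4: r1 = 0, r2 = 10, r3 = 0
step 5: r1 = 0, r2 = 10, r3 = 0
step 6: r1 = 0, r2 = 0, r3 = 0
step 7: r1 = 0, r2 = 0, r3 = -4
step 8: r1 = 0, r2 = 0, r3 = 0
step 9: r1 = 0, r2 = 0, r3 = 0
The first disagreement with the log is at step 6, where the value should be r2 = 0.

step 6, r2 = 0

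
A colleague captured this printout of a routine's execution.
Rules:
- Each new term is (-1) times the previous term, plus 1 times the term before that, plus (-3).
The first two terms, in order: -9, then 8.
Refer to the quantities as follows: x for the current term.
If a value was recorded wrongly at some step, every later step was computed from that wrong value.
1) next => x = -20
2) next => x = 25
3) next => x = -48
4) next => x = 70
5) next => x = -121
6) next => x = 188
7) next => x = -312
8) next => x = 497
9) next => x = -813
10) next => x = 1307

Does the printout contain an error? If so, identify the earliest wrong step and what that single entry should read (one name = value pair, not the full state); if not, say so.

step 9, x = -812

step 1: x = -1*(8) + (1)*(-9) + (-3) = -20 -> agrees with the printout
step 2: x = -1*(-20) + (1)*(8) + (-3) = 25 -> consistent with the printout
step 3: x = -1*(25) + (1)*(-20) + (-3) = -48 -> same as recorded
step 4: x = -1*(-48) + (1)*(25) + (-3) = 70 -> checks out
step 5: x = -1*(70) + (1)*(-48) + (-3) = -121 -> no discrepancy
step 6: x = -1*(-121) + (1)*(70) + (-3) = 188 -> no discrepancy
step 7: x = -1*(188) + (1)*(-121) + (-3) = -312 -> no discrepancy
step 8: x = -1*(-312) + (1)*(188) + (-3) = 497 -> same as recorded
step 9: x = -1*(497) + (1)*(-312) + (-3) = -812 -> the printout disagrees here
First incorrect step: 9; the correct value is x = -812.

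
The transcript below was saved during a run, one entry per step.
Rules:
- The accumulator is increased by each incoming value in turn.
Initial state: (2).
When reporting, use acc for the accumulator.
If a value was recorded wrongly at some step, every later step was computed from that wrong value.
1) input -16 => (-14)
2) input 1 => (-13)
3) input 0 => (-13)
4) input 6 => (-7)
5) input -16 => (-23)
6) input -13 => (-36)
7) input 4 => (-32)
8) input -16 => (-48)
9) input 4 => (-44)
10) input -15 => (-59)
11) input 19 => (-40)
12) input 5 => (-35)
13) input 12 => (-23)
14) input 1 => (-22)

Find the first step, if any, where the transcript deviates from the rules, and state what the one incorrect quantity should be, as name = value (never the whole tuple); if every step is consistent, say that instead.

1. acc = 2 + -16 = -14 (same as recorded)
2. acc = -14 + 1 = -13 (exactly as logged)
3. acc = -13 + 0 = -13 (confirmed correct)
4. acc = -13 + 6 = -7 (agrees with the transcript)
5. acc = -7 + -16 = -23 (agrees with the transcript)
6. acc = -23 + -13 = -36 (exactly as logged)
7. acc = -36 + 4 = -32 (in agreement)
8. acc = -32 + -16 = -48 (verified)
9. acc = -48 + 4 = -44 (verified)
10. acc = -44 + -15 = -59 (confirmed correct)
11. acc = -59 + 19 = -40 (no discrepancy)
12. acc = -40 + 5 = -35 (confirmed correct)
13. acc = -35 + 12 = -23 (verified)
14. acc = -23 + 1 = -22 (same as recorded)
No step deviates from the rules.

no error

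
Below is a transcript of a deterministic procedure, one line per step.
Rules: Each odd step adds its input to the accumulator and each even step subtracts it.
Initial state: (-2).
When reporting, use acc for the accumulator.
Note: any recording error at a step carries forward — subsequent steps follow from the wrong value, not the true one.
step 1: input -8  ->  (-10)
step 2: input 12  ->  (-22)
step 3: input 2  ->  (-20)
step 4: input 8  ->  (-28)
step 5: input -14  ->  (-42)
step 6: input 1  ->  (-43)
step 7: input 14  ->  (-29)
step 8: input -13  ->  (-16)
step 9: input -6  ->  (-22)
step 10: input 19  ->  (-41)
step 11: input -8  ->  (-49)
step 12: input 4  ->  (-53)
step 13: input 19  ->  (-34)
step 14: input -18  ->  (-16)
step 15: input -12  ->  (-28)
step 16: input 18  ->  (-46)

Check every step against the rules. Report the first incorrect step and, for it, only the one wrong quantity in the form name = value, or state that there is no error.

Recomputing the run from the initial state:
step 1: acc = -10
step 2: acc = -22
step 3: acc = -20
step 4: acc = -28
step 5: acc = -42
step 6: acc = -43
step 7: acc = -29
step 8: acc = -16
step 9: acc = -22
step 10: acc = -41
step 11: acc = -49
step 12: acc = -53
step 13: acc = -34
step 14: acc = -16
step 15: acc = -28
step 16: acc = -46
This matches the transcript at every step.

no error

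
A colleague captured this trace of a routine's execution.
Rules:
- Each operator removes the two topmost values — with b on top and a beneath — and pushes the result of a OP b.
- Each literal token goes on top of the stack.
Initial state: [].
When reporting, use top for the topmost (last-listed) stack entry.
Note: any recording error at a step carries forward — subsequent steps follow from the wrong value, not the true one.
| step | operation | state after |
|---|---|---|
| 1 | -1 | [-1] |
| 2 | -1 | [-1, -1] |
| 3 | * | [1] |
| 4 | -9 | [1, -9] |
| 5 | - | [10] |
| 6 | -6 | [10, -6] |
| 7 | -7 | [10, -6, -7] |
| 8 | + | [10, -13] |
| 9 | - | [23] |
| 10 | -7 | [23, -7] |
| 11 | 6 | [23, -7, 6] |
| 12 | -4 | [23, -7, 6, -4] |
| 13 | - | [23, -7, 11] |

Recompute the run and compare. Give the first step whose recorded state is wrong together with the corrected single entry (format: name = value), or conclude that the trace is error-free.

step 13, top = 10

Step 1: push -1: top = -1 — same as recorded.
Step 2: push -1: top = -1 — agrees with the trace.
Step 3: -1 * -1 = 1 — consistent with the trace.
Step 4: push -9: top = -9 — consistent with the trace.
Step 5: 1 - -9 = 10 — no discrepancy.
Step 6: push -6: top = -6 — same as recorded.
Step 7: push -7: top = -7 — no discrepancy.
Step 8: -6 + -7 = -13 — no discrepancy.
Step 9: 10 - -13 = 23 — checks out.
Step 10: push -7: top = -7 — matches.
Step 11: push 6: top = 6 — matches.
Step 12: push -4: top = -4 — in agreement.
Step 13: 6 - -4 = 10 — first mismatch against the trace.
So the first discrepancy is step 13, where the right value is top = 10.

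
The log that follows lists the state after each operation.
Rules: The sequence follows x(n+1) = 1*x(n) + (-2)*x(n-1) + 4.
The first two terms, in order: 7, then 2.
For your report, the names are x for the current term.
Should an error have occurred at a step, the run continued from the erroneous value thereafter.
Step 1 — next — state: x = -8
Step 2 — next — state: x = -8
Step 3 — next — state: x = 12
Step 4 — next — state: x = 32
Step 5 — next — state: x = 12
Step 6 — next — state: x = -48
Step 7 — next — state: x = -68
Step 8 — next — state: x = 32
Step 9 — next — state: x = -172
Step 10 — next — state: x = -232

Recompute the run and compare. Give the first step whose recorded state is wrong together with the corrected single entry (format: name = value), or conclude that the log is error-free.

Step 1: x = 1*(2) + (-2)*(7) + (4) = -8 — same as recorded.
Step 2: x = 1*(-8) + (-2)*(2) + (4) = -8 — matches.
Step 3: x = 1*(-8) + (-2)*(-8) + (4) = 12 — in agreement.
Step 4: x = 1*(12) + (-2)*(-8) + (4) = 32 — checks out.
Step 5: x = 1*(32) + (-2)*(12) + (4) = 12 — consistent with the log.
Step 6: x = 1*(12) + (-2)*(32) + (4) = -48 — in agreement.
Step 7: x = 1*(-48) + (-2)*(12) + (4) = -68 — checks out.
Step 8: x = 1*(-68) + (-2)*(-48) + (4) = 32 — confirmed correct.
Step 9: x = 1*(32) + (-2)*(-68) + (4) = 172 — a discrepancy with the log.
So the first discrepancy is step 9, where the right value is x = 172.

step 9, x = 172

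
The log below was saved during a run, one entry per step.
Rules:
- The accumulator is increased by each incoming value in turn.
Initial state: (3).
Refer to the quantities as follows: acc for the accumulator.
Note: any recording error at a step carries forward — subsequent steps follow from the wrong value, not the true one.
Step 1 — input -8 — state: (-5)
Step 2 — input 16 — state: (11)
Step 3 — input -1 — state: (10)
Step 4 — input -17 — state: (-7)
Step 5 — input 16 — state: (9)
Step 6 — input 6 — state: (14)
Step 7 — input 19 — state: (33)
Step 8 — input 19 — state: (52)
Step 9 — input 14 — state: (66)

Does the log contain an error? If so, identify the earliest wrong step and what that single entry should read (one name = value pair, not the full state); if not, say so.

Recomputing the run from the initial state:
step 1: acc = -5
step 2: acc = 11
step 3: acc = 10
step 4: acc = -7
step 5: acc = 9
step 6: acc = 15
step 7: acc = 34
step 8: acc = 53
step 9: acc = 67
The first disagreement with the log is at step 6, where the value should be acc = 15.

step 6, acc = 15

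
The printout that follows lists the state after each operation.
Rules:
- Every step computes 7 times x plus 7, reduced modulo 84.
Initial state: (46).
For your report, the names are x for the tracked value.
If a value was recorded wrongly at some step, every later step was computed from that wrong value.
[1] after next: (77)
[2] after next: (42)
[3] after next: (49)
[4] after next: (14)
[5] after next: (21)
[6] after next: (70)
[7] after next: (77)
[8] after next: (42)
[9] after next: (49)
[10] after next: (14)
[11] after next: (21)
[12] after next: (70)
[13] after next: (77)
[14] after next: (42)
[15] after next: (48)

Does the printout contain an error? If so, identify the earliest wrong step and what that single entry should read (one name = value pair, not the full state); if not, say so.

1. x = (7*46 + 7) mod 84 = 77 (verified)
2. x = (7*77 + 7) mod 84 = 42 (checks out)
3. x = (7*42 + 7) mod 84 = 49 (same as recorded)
4. x = (7*49 + 7) mod 84 = 14 (verified)
5. x = (7*14 + 7) mod 84 = 21 (consistent with the printout)
6. x = (7*21 + 7) mod 84 = 70 (no discrepancy)
7. x = (7*70 + 7) mod 84 = 77 (consistent with the printout)
8. x = (7*77 + 7) mod 84 = 42 (verified)
9. x = (7*42 + 7) mod 84 = 49 (matches)
10. x = (7*49 + 7) mod 84 = 14 (exactly as logged)
11. x = (7*14 + 7) mod 84 = 21 (agrees with the printout)
12. x = (7*21 + 7) mod 84 = 70 (same as recorded)
13. x = (7*70 + 7) mod 84 = 77 (agrees with the printout)
14. x = (7*77 + 7) mod 84 = 42 (checks out)
15. x = (7*42 + 7) mod 84 = 49 (the printout has a different value)
First incorrect step: 15; the correct value is x = 49.

step 15, x = 49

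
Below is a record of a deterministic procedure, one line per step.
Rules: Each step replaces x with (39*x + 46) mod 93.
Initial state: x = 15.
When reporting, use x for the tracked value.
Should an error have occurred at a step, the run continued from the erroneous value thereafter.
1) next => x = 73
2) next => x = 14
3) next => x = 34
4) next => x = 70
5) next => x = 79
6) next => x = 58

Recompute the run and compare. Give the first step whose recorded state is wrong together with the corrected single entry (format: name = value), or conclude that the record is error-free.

step 2, x = 10

Recomputing the run from the initial state:
step 1: x = 73
step 2: x = 10
step 3: x = 64
step 4: x = 31
step 5: x = 46
step 6: x = 73
The first disagreement with the record is at step 2, where the value should be x = 10.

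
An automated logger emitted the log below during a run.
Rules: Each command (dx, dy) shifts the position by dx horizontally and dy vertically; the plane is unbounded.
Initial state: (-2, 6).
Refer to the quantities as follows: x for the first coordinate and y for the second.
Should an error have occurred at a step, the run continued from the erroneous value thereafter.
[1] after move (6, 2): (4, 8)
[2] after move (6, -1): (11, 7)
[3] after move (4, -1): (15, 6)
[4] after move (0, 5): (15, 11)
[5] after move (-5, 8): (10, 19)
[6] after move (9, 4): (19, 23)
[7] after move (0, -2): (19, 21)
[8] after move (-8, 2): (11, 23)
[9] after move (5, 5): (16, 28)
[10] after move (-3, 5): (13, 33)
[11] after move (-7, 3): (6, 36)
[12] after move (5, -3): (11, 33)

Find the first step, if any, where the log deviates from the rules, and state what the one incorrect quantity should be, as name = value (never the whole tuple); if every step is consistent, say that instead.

Step 1: x = -2 + (6) = 4, y = 6 + (2) = 8 — verified.
Step 2: x = 4 + (6) = 10, y = 8 + (-1) = 7 — not what was recorded.
First incorrect step: 2; the correct value is x = 10.

step 2, x = 10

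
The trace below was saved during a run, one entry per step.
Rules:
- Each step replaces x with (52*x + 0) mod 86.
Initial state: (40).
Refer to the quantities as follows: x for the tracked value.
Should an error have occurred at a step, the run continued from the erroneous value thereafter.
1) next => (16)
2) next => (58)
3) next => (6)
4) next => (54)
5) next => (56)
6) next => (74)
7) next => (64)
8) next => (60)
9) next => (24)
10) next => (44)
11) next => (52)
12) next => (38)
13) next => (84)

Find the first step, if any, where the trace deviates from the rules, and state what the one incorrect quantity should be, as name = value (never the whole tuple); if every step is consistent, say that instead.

step 1: x = (52*40 + 0) mod 86 = 16 -> exactly as logged
step 2: x = (52*16 + 0) mod 86 = 58 -> confirmed correct
step 3: x = (52*58 + 0) mod 86 = 6 -> exactly as logged
step 4: x = (52*6 + 0) mod 86 = 54 -> confirmed correct
step 5: x = (52*54 + 0) mod 86 = 56 -> in agreement
step 6: x = (52*56 + 0) mod 86 = 74 -> no discrepancy
step 7: x = (52*74 + 0) mod 86 = 64 -> no discrepancy
step 8: x = (52*64 + 0) mod 86 = 60 -> same as recorded
step 9: x = (52*60 + 0) mod 86 = 24 -> consistent with the trace
step 10: x = (52*24 + 0) mod 86 = 44 -> checks out
step 11: x = (52*44 + 0) mod 86 = 52 -> exactly as logged
step 12: x = (52*52 + 0) mod 86 = 38 -> in agreement
step 13: x = (52*38 + 0) mod 86 = 84 -> same as recorded
No step deviates from the rules.

no error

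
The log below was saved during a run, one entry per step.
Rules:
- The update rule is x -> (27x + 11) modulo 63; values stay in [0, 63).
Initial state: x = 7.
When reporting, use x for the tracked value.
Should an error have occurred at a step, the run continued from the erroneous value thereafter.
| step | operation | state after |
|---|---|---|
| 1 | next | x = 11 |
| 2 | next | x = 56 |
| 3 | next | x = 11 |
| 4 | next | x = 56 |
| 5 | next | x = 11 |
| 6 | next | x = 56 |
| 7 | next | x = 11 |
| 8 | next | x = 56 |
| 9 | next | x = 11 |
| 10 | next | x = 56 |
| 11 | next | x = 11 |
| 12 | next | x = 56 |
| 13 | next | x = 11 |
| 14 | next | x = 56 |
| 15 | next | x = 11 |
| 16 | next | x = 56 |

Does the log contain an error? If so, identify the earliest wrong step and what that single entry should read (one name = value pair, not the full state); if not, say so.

no error

step 1: x = (27*7 + 11) mod 63 = 11 -> in agreement
step 2: x = (27*11 + 11) mod 63 = 56 -> verified
step 3: x = (27*56 + 11) mod 63 = 11 -> verified
step 4: x = (27*11 + 11) mod 63 = 56 -> checks out
step 5: x = (27*56 + 11) mod 63 = 11 -> consistent with the log
step 6: x = (27*11 + 11) mod 63 = 56 -> exactly as logged
step 7: x = (27*56 + 11) mod 63 = 11 -> checks out
step 8: x = (27*11 + 11) mod 63 = 56 -> matches
step 9: x = (27*56 + 11) mod 63 = 11 -> confirmed correct
step 10: x = (27*11 + 11) mod 63 = 56 -> matches
step 11: x = (27*56 + 11) mod 63 = 11 -> agrees with the log
step 12: x = (27*11 + 11) mod 63 = 56 -> no discrepancy
step 13: x = (27*56 + 11) mod 63 = 11 -> consistent with the log
step 14: x = (27*11 + 11) mod 63 = 56 -> consistent with the log
step 15: x = (27*56 + 11) mod 63 = 11 -> consistent with the log
step 16: x = (27*11 + 11) mod 63 = 56 -> verified
Every step is consistent.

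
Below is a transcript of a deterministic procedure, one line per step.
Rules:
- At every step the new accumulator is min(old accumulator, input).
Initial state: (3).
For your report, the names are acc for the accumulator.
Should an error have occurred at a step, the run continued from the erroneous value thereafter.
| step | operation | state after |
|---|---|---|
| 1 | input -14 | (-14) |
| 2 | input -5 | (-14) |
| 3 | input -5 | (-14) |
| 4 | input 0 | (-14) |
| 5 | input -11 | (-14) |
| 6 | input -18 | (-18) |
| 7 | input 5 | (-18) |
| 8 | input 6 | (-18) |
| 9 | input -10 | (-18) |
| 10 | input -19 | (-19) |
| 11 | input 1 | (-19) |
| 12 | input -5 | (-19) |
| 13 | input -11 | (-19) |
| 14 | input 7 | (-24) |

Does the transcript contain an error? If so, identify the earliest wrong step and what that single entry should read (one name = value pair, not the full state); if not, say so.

step 14, acc = -19

Recomputing the run from the initial state:
step 1: acc = -14
step 2: acc = -14
step 3: acc = -14
step 4: acc = -14
step 5: acc = -14
step 6: acc = -18
step 7: acc = -18
step 8: acc = -18
step 9: acc = -18
step 10: acc = -19
step 11: acc = -19
step 12: acc = -19
step 13: acc = -19
step 14: acc = -19
The first disagreement with the transcript is at step 14, where the value should be acc = -19.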